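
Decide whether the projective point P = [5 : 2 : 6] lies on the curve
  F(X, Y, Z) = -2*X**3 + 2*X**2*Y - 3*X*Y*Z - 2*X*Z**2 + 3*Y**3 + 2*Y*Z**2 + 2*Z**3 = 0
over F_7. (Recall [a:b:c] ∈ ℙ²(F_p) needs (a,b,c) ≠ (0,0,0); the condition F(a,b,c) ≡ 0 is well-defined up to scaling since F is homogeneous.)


F(5,2,6) ≡ 1 (mod 7); P is NOT on the curve.

Evaluate F(5, 2, 6) term-by-term (mod 7).
  -2*X**3 ↦ -2·125·1·1 = -250
  2*X**2*Y ↦ 2·25·2·1 = 100
  -3*X*Y*Z ↦ -3·5·2·6 = -180
  -2*X*Z**2 ↦ -2·5·1·36 = -360
  3*Y**3 ↦ 3·1·8·1 = 24
  2*Y*Z**2 ↦ 2·1·2·36 = 144
  2*Z**3 ↦ 2·1·1·216 = 432
Sum: F(5, 2, 6) = (-250) + (100) + (-180) + (-360) + (24) + (144) + (432) = -90.
Reducing mod 7: -90 ≡ 1 (mod 7).
Since F(a, b, c) ≡ 1 ≠ 0 (mod 7), P does NOT lie on the curve.


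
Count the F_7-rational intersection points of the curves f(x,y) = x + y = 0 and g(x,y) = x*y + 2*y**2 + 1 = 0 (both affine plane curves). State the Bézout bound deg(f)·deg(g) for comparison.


Common zeros: ∅; count = 0; Bézout bound = 2.

deg(f) = 1, deg(g) = 2, so Bézout bound = 2.
Scan x ∈ F_7. For each x, list the y ∈ F_7 with f(x, y) ≡ 0 and those with g(x, y) ≡ 0 (mod 7); the common zeros in that column are the intersection.
  x = 0: f ≡ 0 at y ∈ {0}; g ≡ 0 at y ∈ ∅; common: ∅.
  x = 1: f ≡ 0 at y ∈ {6}; g ≡ 0 at y ∈ {5}; common: ∅.
  x = 2: f ≡ 0 at y ∈ {5}; g ≡ 0 at y ∈ ∅; common: ∅.
  x = 3: f ≡ 0 at y ∈ {4}; g ≡ 0 at y ∈ {3, 6}; common: ∅.
  x = 4: f ≡ 0 at y ∈ {3}; g ≡ 0 at y ∈ {1, 4}; common: ∅.
  x = 5: f ≡ 0 at y ∈ {2}; g ≡ 0 at y ∈ ∅; common: ∅.
  x = 6: f ≡ 0 at y ∈ {1}; g ≡ 0 at y ∈ {2}; common: ∅.
Collecting: common zeros = ∅, so the count is 0.
Comparison with the Bézout bound: 0 ≤ 2 = deg(f)·deg(g), as expected for curves with no common component (the affine F_7-count falls short of the bound because intersections may lie at infinity, over extension fields, or carry multiplicity).


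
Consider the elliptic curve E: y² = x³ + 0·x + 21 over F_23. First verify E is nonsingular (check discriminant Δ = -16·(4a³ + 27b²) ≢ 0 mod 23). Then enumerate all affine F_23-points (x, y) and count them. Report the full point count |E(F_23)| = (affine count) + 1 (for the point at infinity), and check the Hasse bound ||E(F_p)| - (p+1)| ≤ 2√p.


Affine points = {(2, 11), (2, 12), (3, 5), (3, 18), (4, 4), (4, 19), (5, 10), (5, 13), (8, 2), (8, 21), (10, 3), (10, 20), (11, 8), (11, 15), (12, 1), (12, 22), (16, 0), (17, 9), (17, 14), (19, 7), (19, 16), (21, 6), (21, 17)}; affine count = 23; |E(F_23)| = 24.

Discriminant check: Δ ∝ 4a³ + 27b² = 4·0³ + 27·21² = 4·0 + 27·441 ≡ 16 (mod 23). Nonzero ⇒ E is nonsingular.
For each x ∈ F_23, compute rhs = x³ + 0·x + 21 mod 23, then count y ∈ F_23 with y² ≡ rhs.
  x = 0: rhs = 21, matching y values: none (0 points).
  x = 1: rhs = 22, matching y values: none (0 points).
  x = 2: rhs = 6, matching y values: 11, 12 (2 points).
  x = 3: rhs = 2, matching y values: 5, 18 (2 points).
  x = 4: rhs = 16, matching y values: 4, 19 (2 points).
  x = 5: rhs = 8, matching y values: 10, 13 (2 points).
  x = 6: rhs = 7, matching y values: none (0 points).
  x = 7: rhs = 19, matching y values: none (0 points).
  x = 8: rhs = 4, matching y values: 2, 21 (2 points).
  x = 9: rhs = 14, matching y values: none (0 points).
  x = 10: rhs = 9, matching y values: 3, 20 (2 points).
  x = 11: rhs = 18, matching y values: 8, 15 (2 points).
  x = 12: rhs = 1, matching y values: 1, 22 (2 points).
  x = 13: rhs = 10, matching y values: none (0 points).
  x = 14: rhs = 5, matching y values: none (0 points).
  x = 15: rhs = 15, matching y values: none (0 points).
  x = 16: rhs = 0, matching y values: 0 (1 points).
  x = 17: rhs = 12, matching y values: 9, 14 (2 points).
  x = 18: rhs = 11, matching y values: none (0 points).
  x = 19: rhs = 3, matching y values: 7, 16 (2 points).
  x = 20: rhs = 17, matching y values: none (0 points).
  x = 21: rhs = 13, matching y values: 6, 17 (2 points).
  x = 22: rhs = 20, matching y values: none (0 points).
Total affine count: 23.
Full point count |E(F_23)| = 23 + 1 = 24.
Hasse bound: |24 − (23+1)| = |0| = 0 ≤ 2√23 ≈ 9.5917 ✓.


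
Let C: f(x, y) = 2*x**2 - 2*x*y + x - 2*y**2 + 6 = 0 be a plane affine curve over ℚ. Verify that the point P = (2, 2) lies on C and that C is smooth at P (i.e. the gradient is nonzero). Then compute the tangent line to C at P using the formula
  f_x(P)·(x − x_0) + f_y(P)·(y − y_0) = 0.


Tangent line at P: 5*x - 12*y + 14 = 0.

Step 1: f(2, 2) = 0, so P lies on C.
Step 2: partial derivatives
  f_x(x, y) = 4*x - 2*y + 1, f_y(x, y) = -2*x - 4*y.
  f_x(P) = 5, f_y(P) = -12 (gradient nonzero, so P is smooth).
Step 3: tangent line at P: 5·(x − 2) + -12·(y − 2) = 0.
Expanding: 5*x - 12*y + 14 = 0.


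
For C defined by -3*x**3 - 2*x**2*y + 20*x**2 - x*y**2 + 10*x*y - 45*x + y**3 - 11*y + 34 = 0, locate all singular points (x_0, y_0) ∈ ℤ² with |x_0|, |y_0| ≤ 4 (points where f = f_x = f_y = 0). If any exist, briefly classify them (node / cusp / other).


Singular points: {(2, 1)}; classification: cusp.

Compute partial derivatives:
  f_x = -9*x**2 - 4*x*y + 40*x - y**2 + 10*y - 45.
  f_y = -2*x**2 - 2*x*y + 10*x + 3*y**2 - 11.
Scan x_0 ∈ {−4, ..., 4}. For each x_0, f_y(x_0, y) is a polynomial in y; find its integer roots y ∈ {−4, ..., 4}, then test f_x and f at those candidates.
  x = -4: f_y(-4, y) = 3*y**2 + 8*y - 83; no integer root y with |y| ≤ 4.
  x = -3: f_y(-3, y) = 3*y**2 + 6*y - 59; no integer root y with |y| ≤ 4.
  x = -2: f_y(-2, y) = 3*y**2 + 4*y - 39; vanishes at y ∈ {3}. (-2, 3): f_x = -116 ≠ 0.
  x = -1: f_y(-1, y) = 3*y**2 + 2*y - 23; no integer root y with |y| ≤ 4.
  x = 0: f_y(0, y) = 3*y**2 - 11; no integer root y with |y| ≤ 4.
  x = 1: f_y(1, y) = 3*y**2 - 2*y - 3; no integer root y with |y| ≤ 4.
  x = 2: f_y(2, y) = 3*y**2 - 4*y + 1; vanishes at y ∈ {1}. (2, 1): f_x = 0, f = 0 — SINGULAR.
  x = 3: f_y(3, y) = 3*y**2 - 6*y + 1; no integer root y with |y| ≤ 4.
  x = 4: f_y(4, y) = 3*y**2 - 8*y - 3; vanishes at y ∈ {3}. (4, 3): f_x = -56 ≠ 0.
Only singular point on the grid: (2, 1).
Classify: substitute x = 2 + u, y = 1 + v and expand: f = -3*u**3 - 2*u**2*v - u*v**2 + v**3 + v**2.
No constant or linear terms (consistent with a singular point). Quadratic part: v**2. Cubic part: -3*u**3 - 2*u**2*v - u*v**2 + v**3.
The quadratic part v**2 is a perfect square, so there is a single (double) tangent line v = 0, i.e. y = 1. Restricting the cubic part to that line (v = 0) leaves -3*u**3 ≠ 0, so f is not divisible by v and the branch is v² ≈ 3*u**3 to lowest order — this is a cusp.
Classification: cusp.


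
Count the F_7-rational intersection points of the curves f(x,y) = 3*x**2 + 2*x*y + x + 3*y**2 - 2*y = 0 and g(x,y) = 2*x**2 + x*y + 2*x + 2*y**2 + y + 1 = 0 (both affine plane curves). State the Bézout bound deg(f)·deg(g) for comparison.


Common zeros: ∅; count = 0; Bézout bound = 4.

deg(f) = 2, deg(g) = 2, so Bézout bound = 4.
Scan x ∈ F_7. For each x, list the y ∈ F_7 with f(x, y) ≡ 0 and those with g(x, y) ≡ 0 (mod 7); the common zeros in that column are the intersection.
  x = 0: f ≡ 0 at y ∈ {0, 3}; g ≡ 0 at y ∈ {5}; common: ∅.
  x = 1: f ≡ 0 at y ∈ {1, 6}; g ≡ 0 at y ∈ ∅; common: ∅.
  x = 2: f ≡ 0 at y ∈ {0, 4}; g ≡ 0 at y ∈ ∅; common: ∅.
  x = 3: f ≡ 0 at y ∈ ∅; g ≡ 0 at y ∈ ∅; common: ∅.
  x = 4: f ≡ 0 at y ∈ {6}; g ≡ 0 at y ∈ ∅; common: ∅.
  x = 5: f ≡ 0 at y ∈ {1}; g ≡ 0 at y ∈ ∅; common: ∅.
  x = 6: f ≡ 0 at y ∈ ∅; g ≡ 0 at y ∈ ∅; common: ∅.
Collecting: common zeros = ∅, so the count is 0.
Comparison with the Bézout bound: 0 ≤ 4 = deg(f)·deg(g), as expected for curves with no common component (the affine F_7-count falls short of the bound because intersections may lie at infinity, over extension fields, or carry multiplicity).


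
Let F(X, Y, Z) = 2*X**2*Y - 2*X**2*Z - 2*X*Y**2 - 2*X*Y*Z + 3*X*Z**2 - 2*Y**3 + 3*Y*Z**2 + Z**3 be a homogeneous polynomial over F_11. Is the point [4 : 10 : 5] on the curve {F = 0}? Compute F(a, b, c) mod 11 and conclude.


F(4,10,5) ≡ 5 (mod 11); P is NOT on the curve.

Evaluate F(4, 10, 5) term-by-term (mod 11).
  2*X**2*Y ↦ 2·16·10·1 = 320
  -2*X**2*Z ↦ -2·16·1·5 = -160
  -2*X*Y**2 ↦ -2·4·100·1 = -800
  -2*X*Y*Z ↦ -2·4·10·5 = -400
  3*X*Z**2 ↦ 3·4·1·25 = 300
  -2*Y**3 ↦ -2·1·1000·1 = -2000
  3*Y*Z**2 ↦ 3·1·10·25 = 750
  Z**3 ↦ 1·1·1·125 = 125
Sum: F(4, 10, 5) = (320) + (-160) + (-800) + (-400) + (300) + (-2000) + (750) + (125) = -1865.
Reducing mod 11: -1865 ≡ 5 (mod 11).
Since F(a, b, c) ≡ 5 ≠ 0 (mod 11), P does NOT lie on the curve.


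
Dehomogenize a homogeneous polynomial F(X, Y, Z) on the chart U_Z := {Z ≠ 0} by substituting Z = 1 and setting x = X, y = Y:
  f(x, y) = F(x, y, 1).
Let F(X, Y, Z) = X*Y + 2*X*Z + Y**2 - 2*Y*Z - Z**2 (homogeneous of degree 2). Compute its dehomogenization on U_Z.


f(x, y) = x*y + 2*x + y**2 - 2*y - 1

On U_Z we set Z = 1. Each monomial c·X^i·Y^j·Z^k in F becomes c·x^i·y^j·1^k = c·x^i·y^j.
Substituting Z = 1: F(X, Y, 1) = x*y + 2*x + y**2 - 2*y - 1.
Note: deg(f) ≤ deg(F) = 2; strict inequality happens when F is divisible by Z (lost terms).


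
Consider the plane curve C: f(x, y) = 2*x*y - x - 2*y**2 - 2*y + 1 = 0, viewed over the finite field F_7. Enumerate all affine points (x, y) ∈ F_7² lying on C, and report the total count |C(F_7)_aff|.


Affine F_7-points: {(1, 0), (3, 1), (5, 5), (5, 6), (6, 2), (6, 3)}; count = 6.

For each of the 49 pairs (x, y) ∈ F_7², evaluate f(x, y) mod 7. Record the zeros.
  x = 0: [0↦1, 1↦4, 2↦3, 3↦5, 4↦3, 5↦4, 6↦1]  zeros at y ∈ ∅
  x = 1: [0↦0, 1↦5, 2↦6, 3↦3, 4↦3, 5↦6, 6↦5]  zeros at y ∈ {0}
  x = 2: [0↦6, 1↦6, 2↦2, 3↦1, 4↦3, 5↦1, 6↦2]  zeros at y ∈ ∅
  x = 3: [0↦5, 1↦0, 2↦5, 3↦6, 4↦3, 5↦3, 6↦6]  zeros at y ∈ {1}
  x = 4: [0↦4, 1↦1, 2↦1, 3↦4, 4↦3, 5↦5, 6↦3]  zeros at y ∈ ∅
  x = 5: [0↦3, 1↦2, 2↦4, 3↦2, 4↦3, 5↦0, 6↦0]  zeros at y ∈ {5, 6}
  x = 6: [0↦2, 1↦3, 2↦0, 3↦0, 4↦3, 5↦2, 6↦4]  zeros at y ∈ {2, 3}
Collecting zeros: affine points = {(1, 0), (3, 1), (5, 5), (5, 6), (6, 2), (6, 3)}.
Total count |C(F_7)_aff| = 6.


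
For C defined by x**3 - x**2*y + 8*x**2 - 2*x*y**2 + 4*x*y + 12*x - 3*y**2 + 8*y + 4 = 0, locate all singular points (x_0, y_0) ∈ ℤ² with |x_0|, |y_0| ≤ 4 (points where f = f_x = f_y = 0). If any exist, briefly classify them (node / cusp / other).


Singular points: {(-2, 2)}; classification: cusp.

Compute partial derivatives:
  f_x = 3*x**2 - 2*x*y + 16*x - 2*y**2 + 4*y + 12.
  f_y = -x**2 - 4*x*y + 4*x - 6*y + 8.
Scan x_0 ∈ {−4, ..., 4}. For each x_0, f_y(x_0, y) is a polynomial in y; find its integer roots y ∈ {−4, ..., 4}, then test f_x and f at those candidates.
  x = -4: f_y(-4, y) = 10*y - 24; no integer root y with |y| ≤ 4.
  x = -3: f_y(-3, y) = 6*y - 13; no integer root y with |y| ≤ 4.
  x = -2: f_y(-2, y) = 2*y - 4; vanishes at y ∈ {2}. (-2, 2): f_x = 0, f = 0 — SINGULAR.
  x = -1: f_y(-1, y) = 3 - 2*y; no integer root y with |y| ≤ 4.
  x = 0: f_y(0, y) = 8 - 6*y; no integer root y with |y| ≤ 4.
  x = 1: f_y(1, y) = 11 - 10*y; no integer root y with |y| ≤ 4.
  x = 2: f_y(2, y) = 12 - 14*y; no integer root y with |y| ≤ 4.
  x = 3: f_y(3, y) = 11 - 18*y; no integer root y with |y| ≤ 4.
  x = 4: f_y(4, y) = 8 - 22*y; no integer root y with |y| ≤ 4.
Only singular point on the grid: (-2, 2).
Classify: substitute x = -2 + u, y = 2 + v and expand: f = u**3 - u**2*v - 2*u*v**2 + v**2.
No constant or linear terms (consistent with a singular point). Quadratic part: v**2. Cubic part: u**3 - u**2*v - 2*u*v**2.
The quadratic part v**2 is a perfect square, so there is a single (double) tangent line v = 0, i.e. y = 2. Restricting the cubic part to that line (v = 0) leaves u**3 ≠ 0, so f is not divisible by v and the branch is v² ≈ -u**3 to lowest order — this is a cusp.
Classification: cusp.


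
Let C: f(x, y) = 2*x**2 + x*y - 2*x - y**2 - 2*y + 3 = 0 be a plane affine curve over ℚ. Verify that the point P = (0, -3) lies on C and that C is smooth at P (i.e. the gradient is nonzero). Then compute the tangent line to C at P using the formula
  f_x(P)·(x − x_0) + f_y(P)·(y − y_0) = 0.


Tangent line at P: -5*x + 4*y + 12 = 0.

Step 1: f(0, -3) = 0, so P lies on C.
Step 2: partial derivatives
  f_x(x, y) = 4*x + y - 2, f_y(x, y) = x - 2*y - 2.
  f_x(P) = -5, f_y(P) = 4 (gradient nonzero, so P is smooth).
Step 3: tangent line at P: -5·(x − 0) + 4·(y − -3) = 0.
Expanding: -5*x + 4*y + 12 = 0.


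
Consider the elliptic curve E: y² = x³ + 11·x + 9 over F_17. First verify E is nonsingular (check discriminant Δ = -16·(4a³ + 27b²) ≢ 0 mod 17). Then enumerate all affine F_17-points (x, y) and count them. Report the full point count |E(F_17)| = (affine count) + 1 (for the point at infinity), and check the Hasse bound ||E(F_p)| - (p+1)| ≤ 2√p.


Affine points = {(0, 3), (0, 14), (1, 2), (1, 15), (3, 1), (3, 16), (4, 7), (4, 10), (5, 6), (5, 11), (6, 6), (6, 11), (7, 2), (7, 15), (9, 2), (9, 15), (11, 4), (11, 13), (12, 4), (12, 13), (14, 0), (15, 8), (15, 9)}; affine count = 23; |E(F_17)| = 24.

Discriminant check: Δ ∝ 4a³ + 27b² = 4·11³ + 27·9² = 4·1331 + 27·81 ≡ 14 (mod 17). Nonzero ⇒ E is nonsingular.
For each x ∈ F_17, compute rhs = x³ + 11·x + 9 mod 17, then count y ∈ F_17 with y² ≡ rhs.
  x = 0: rhs = 9, matching y values: 3, 14 (2 points).
  x = 1: rhs = 4, matching y values: 2, 15 (2 points).
  x = 2: rhs = 5, matching y values: none (0 points).
  x = 3: rhs = 1, matching y values: 1, 16 (2 points).
  x = 4: rhs = 15, matching y values: 7, 10 (2 points).
  x = 5: rhs = 2, matching y values: 6, 11 (2 points).
  x = 6: rhs = 2, matching y values: 6, 11 (2 points).
  x = 7: rhs = 4, matching y values: 2, 15 (2 points).
  x = 8: rhs = 14, matching y values: none (0 points).
  x = 9: rhs = 4, matching y values: 2, 15 (2 points).
  x = 10: rhs = 14, matching y values: none (0 points).
  x = 11: rhs = 16, matching y values: 4, 13 (2 points).
  x = 12: rhs = 16, matching y values: 4, 13 (2 points).
  x = 13: rhs = 3, matching y values: none (0 points).
  x = 14: rhs = 0, matching y values: 0 (1 points).
  x = 15: rhs = 13, matching y values: 8, 9 (2 points).
  x = 16: rhs = 14, matching y values: none (0 points).
Total affine count: 23.
Full point count |E(F_17)| = 23 + 1 = 24.
Hasse bound: |24 − (17+1)| = |6| = 6 ≤ 2√17 ≈ 8.2462 ✓.


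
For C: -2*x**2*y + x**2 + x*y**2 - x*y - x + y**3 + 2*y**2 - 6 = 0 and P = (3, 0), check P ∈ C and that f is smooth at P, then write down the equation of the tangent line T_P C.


Tangent line at P: 5*x - 21*y - 15 = 0.

Step 1: f(3, 0) = 0, so P lies on C.
Step 2: partial derivatives
  f_x(x, y) = -4*x*y + 2*x + y**2 - y - 1, f_y(x, y) = -2*x**2 + 2*x*y - x + 3*y**2 + 4*y.
  f_x(P) = 5, f_y(P) = -21 (gradient nonzero, so P is smooth).
Step 3: tangent line at P: 5·(x − 3) + -21·(y − 0) = 0.
Expanding: 5*x - 21*y - 15 = 0.


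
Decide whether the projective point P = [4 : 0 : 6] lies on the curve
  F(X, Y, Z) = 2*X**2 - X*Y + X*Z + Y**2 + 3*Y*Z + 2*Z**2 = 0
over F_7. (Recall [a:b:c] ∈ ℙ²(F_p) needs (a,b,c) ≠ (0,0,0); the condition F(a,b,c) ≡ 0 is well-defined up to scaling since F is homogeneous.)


F(4,0,6) ≡ 2 (mod 7); P is NOT on the curve.

Evaluate F(4, 0, 6) term-by-term (mod 7).
  2*X**2 ↦ 2·16·1·1 = 32
  -X*Y ↦ -1·4·0·1 = 0
  X*Z ↦ 1·4·1·6 = 24
  Y**2 ↦ 1·1·0·1 = 0
  3*Y*Z ↦ 3·1·0·6 = 0
  2*Z**2 ↦ 2·1·1·36 = 72
Sum: F(4, 0, 6) = (32) + (0) + (24) + (0) + (0) + (72) = 128.
Reducing mod 7: 128 ≡ 2 (mod 7).
Since F(a, b, c) ≡ 2 ≠ 0 (mod 7), P does NOT lie on the curve.


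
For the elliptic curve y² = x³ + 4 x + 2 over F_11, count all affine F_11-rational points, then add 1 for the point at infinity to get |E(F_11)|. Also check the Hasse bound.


Affine points = {(4, 4), (4, 7), (5, 2), (5, 9), (6, 0)}; affine count = 5; |E(F_11)| = 6.

Discriminant check: Δ ∝ 4a³ + 27b² = 4·4³ + 27·2² = 4·64 + 27·4 ≡ 1 (mod 11). Nonzero ⇒ E is nonsingular.
For each x ∈ F_11, compute rhs = x³ + 4·x + 2 mod 11, then count y ∈ F_11 with y² ≡ rhs.
  x = 0: rhs = 2, matching y values: none (0 points).
  x = 1: rhs = 7, matching y values: none (0 points).
  x = 2: rhs = 7, matching y values: none (0 points).
  x = 3: rhs = 8, matching y values: none (0 points).
  x = 4: rhs = 5, matching y values: 4, 7 (2 points).
  x = 5: rhs = 4, matching y values: 2, 9 (2 points).
  x = 6: rhs = 0, matching y values: 0 (1 points).
  x = 7: rhs = 10, matching y values: none (0 points).
  x = 8: rhs = 7, matching y values: none (0 points).
  x = 9: rhs = 8, matching y values: none (0 points).
  x = 10: rhs = 8, matching y values: none (0 points).
Total affine count: 5.
Full point count |E(F_11)| = 5 + 1 = 6.
Hasse bound: |6 − (11+1)| = |-6| = 6 ≤ 2√11 ≈ 6.6332 ✓.


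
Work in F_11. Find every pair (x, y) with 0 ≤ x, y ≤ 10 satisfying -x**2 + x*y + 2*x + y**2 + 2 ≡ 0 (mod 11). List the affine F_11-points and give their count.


Affine F_11-points: {(0, 3), (0, 8), (1, 5), (5, 3), (6, 0), (6, 5), (7, 0), (7, 4), (10, 4), (10, 8)}; count = 10.

For each of the 121 pairs (x, y) ∈ F_11², evaluate f(x, y) mod 11. Record the zeros.
  x = 0: [0↦2, 1↦3, 2↦6, 3↦0, 4↦7, 5↦5, 6↦5, 7↦7, 8↦0, 9↦6, 10↦3]  zeros at y ∈ {3, 8}
  x = 1: [0↦3, 1↦5, 2↦9, 3↦4, 4↦1, 5↦0, 6↦1, 7↦4, 8↦9, 9↦5, 10↦3]  zeros at y ∈ {5}
  x = 2: [0↦2, 1↦5, 2↦10, 3↦6, 4↦4, 5↦4, 6↦6, 7↦10, 8↦5, 9↦2, 10↦1]  zeros at y ∈ ∅
  x = 3: [0↦10, 1↦3, 2↦9, 3↦6, 4↦5, 5↦6, 6↦9, 7↦3, 8↦10, 9↦8, 10↦8]  zeros at y ∈ ∅
  x = 4: [0↦5, 1↦10, 2↦6, 3↦4, 4↦4, 5↦6, 6↦10, 7↦5, 8↦2, 9↦1, 10↦2]  zeros at y ∈ ∅
  x = 5: [0↦9, 1↦4, 2↦1, 3↦0, 4↦1, 5↦4, 6↦9, 7↦5, 8↦3, 9↦3, 10↦5]  zeros at y ∈ {3}
  x = 6: [0↦0, 1↦7, 2↦5, 3↦5, 4↦7, 5↦0, 6↦6, 7↦3, 8↦2, 9↦3, 10↦6]  zeros at y ∈ {0, 5}
  x = 7: [0↦0, 1↦8, 2↦7, 3↦8, 4↦0, 5↦5, 6↦1, 7↦10, 8↦10, 9↦1, 10↦5]  zeros at y ∈ {0, 4}
  x = 8: [0↦9, 1↦7, 2↦7, 3↦9, 4↦2, 5↦8, 6↦5, 7↦4, 8↦5, 9↦8, 10↦2]  zeros at y ∈ ∅
  x = 9: [0↦5, 1↦4, 2↦5, 3↦8, 4↦2, 5↦9, 6↦7, 7↦7, 8↦9, 9↦2, 10↦8]  zeros at y ∈ ∅
  x = 10: [0↦10, 1↦10, 2↦1, 3↦5, 4↦0, 5↦8, 6↦7, 7↦8, 8↦0, 9↦5, 10↦1]  zeros at y ∈ {4, 8}
Collecting zeros: affine points = {(0, 3), (0, 8), (1, 5), (5, 3), (6, 0), (6, 5), (7, 0), (7, 4), (10, 4), (10, 8)}.
Total count |C(F_11)_aff| = 10.


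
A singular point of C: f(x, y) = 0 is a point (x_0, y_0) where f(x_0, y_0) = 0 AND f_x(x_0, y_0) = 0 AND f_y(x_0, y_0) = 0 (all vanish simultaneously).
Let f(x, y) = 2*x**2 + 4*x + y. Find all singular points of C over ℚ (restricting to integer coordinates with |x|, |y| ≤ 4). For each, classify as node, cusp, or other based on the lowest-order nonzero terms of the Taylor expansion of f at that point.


No singular points in the scanned grid; C is smooth there.

Compute partial derivatives:
  f_x = 4*x + 4.
  f_y = 1.
f_y = 1 is a nonzero constant, so f_y never vanishes: no point (x, y) can satisfy f = f_x = f_y = 0. In particular no (x, y) ∈ {−4, ..., 4}² is singular; the curve is smooth.


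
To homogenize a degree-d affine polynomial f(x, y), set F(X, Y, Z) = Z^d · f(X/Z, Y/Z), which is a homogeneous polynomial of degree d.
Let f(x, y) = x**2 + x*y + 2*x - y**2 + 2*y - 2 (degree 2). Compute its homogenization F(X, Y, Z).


F(X, Y, Z) = X**2 + X*Y + 2*X*Z - Y**2 + 2*Y*Z - 2*Z**2

deg(f) = 2.
Substitute x = X/Z, y = Y/Z into f, then multiply by Z^2.
  monomial 1·x^2·y^0 ↦ 1·X^2·Y^0·Z^0.
  monomial 1·x^1·y^1 ↦ 1·X^1·Y^1·Z^0.
  monomial 2·x^1·y^0 ↦ 2·X^1·Y^0·Z^1.
  monomial -1·x^0·y^2 ↦ -1·X^0·Y^2·Z^0.
  monomial 2·x^0·y^1 ↦ 2·X^0·Y^1·Z^1.
  monomial -2·x^0·y^0 ↦ -2·X^0·Y^0·Z^2.
Collecting: F(X, Y, Z) = X**2 + X*Y + 2*X*Z - Y**2 + 2*Y*Z - 2*Z**2.


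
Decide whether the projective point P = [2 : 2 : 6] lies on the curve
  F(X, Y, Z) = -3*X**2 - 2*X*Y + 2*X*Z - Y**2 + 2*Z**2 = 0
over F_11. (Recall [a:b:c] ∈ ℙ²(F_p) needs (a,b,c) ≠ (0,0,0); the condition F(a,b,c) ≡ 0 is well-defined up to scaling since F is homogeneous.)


F(2,2,6) ≡ 6 (mod 11); P is NOT on the curve.

Evaluate F(2, 2, 6) term-by-term (mod 11).
  -3*X**2 ↦ -3·4·1·1 = -12
  -2*X*Y ↦ -2·2·2·1 = -8
  2*X*Z ↦ 2·2·1·6 = 24
  -Y**2 ↦ -1·1·4·1 = -4
  2*Z**2 ↦ 2·1·1·36 = 72
Sum: F(2, 2, 6) = (-12) + (-8) + (24) + (-4) + (72) = 72.
Reducing mod 11: 72 ≡ 6 (mod 11).
Since F(a, b, c) ≡ 6 ≠ 0 (mod 11), P does NOT lie on the curve.


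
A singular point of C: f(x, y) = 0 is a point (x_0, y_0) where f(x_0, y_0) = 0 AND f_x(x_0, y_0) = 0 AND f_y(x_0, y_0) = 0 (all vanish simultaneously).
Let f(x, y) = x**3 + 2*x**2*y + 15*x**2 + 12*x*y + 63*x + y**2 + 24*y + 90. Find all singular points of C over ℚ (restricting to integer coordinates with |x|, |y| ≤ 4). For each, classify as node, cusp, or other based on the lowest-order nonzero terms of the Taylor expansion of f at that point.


Singular points: {(-3, -3)}; classification: cusp.

Compute partial derivatives:
  f_x = 3*x**2 + 4*x*y + 30*x + 12*y + 63.
  f_y = 2*x**2 + 12*x + 2*y + 24.
Scan x_0 ∈ {−4, ..., 4}. For each x_0, f_y(x_0, y) is a polynomial in y; find its integer roots y ∈ {−4, ..., 4}, then test f_x and f at those candidates.
  x = -4: f_y(-4, y) = 2*y + 8; vanishes at y ∈ {-4}. (-4, -4): f_x = 7 ≠ 0.
  x = -3: f_y(-3, y) = 2*y + 6; vanishes at y ∈ {-3}. (-3, -3): f_x = 0, f = 0 — SINGULAR.
  x = -2: f_y(-2, y) = 2*y + 8; vanishes at y ∈ {-4}. (-2, -4): f_x = -1 ≠ 0.
  x = -1: f_y(-1, y) = 2*y + 14; no integer root y with |y| ≤ 4.
  x = 0: f_y(0, y) = 2*y + 24; no integer root y with |y| ≤ 4.
  x = 1: f_y(1, y) = 2*y + 38; no integer root y with |y| ≤ 4.
  x = 2: f_y(2, y) = 2*y + 56; no integer root y with |y| ≤ 4.
  x = 3: f_y(3, y) = 2*y + 78; no integer root y with |y| ≤ 4.
  x = 4: f_y(4, y) = 2*y + 104; no integer root y with |y| ≤ 4.
Only singular point on the grid: (-3, -3).
Classify: substitute x = -3 + u, y = -3 + v and expand: f = u**3 + 2*u**2*v + v**2.
No constant or linear terms (consistent with a singular point). Quadratic part: v**2. Cubic part: u**3 + 2*u**2*v.
The quadratic part v**2 is a perfect square, so there is a single (double) tangent line v = 0, i.e. y = -3. Restricting the cubic part to that line (v = 0) leaves u**3 ≠ 0, so f is not divisible by v and the branch is v² ≈ -u**3 to lowest order — this is a cusp.
Classification: cusp.


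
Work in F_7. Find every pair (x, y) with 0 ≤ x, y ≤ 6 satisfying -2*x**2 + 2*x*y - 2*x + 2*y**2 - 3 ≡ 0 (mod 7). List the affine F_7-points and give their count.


Affine F_7-points: {(1, 0), (1, 6), (3, 2), (4, 4), (4, 6), (5, 0), (5, 2), (6, 4)}; count = 8.

For each of the 49 pairs (x, y) ∈ F_7², evaluate f(x, y) mod 7. Record the zeros.
  x = 0: [0↦4, 1↦6, 2↦5, 3↦1, 4↦1, 5↦5, 6↦6]  zeros at y ∈ ∅
  x = 1: [0↦0, 1↦4, 2↦5, 3↦3, 4↦5, 5↦4, 6↦0]  zeros at y ∈ {0, 6}
  x = 2: [0↦6, 1↦5, 2↦1, 3↦1, 4↦5, 5↦6, 6↦4]  zeros at y ∈ ∅
  x = 3: [0↦1, 1↦2, 2↦0, 3↦2, 4↦1, 5↦4, 6↦4]  zeros at y ∈ {2}
  x = 4: [0↦6, 1↦2, 2↦2, 3↦6, 4↦0, 5↦5, 6↦0]  zeros at y ∈ {4, 6}
  x = 5: [0↦0, 1↦5, 2↦0, 3↦6, 4↦2, 5↦2, 6↦6]  zeros at y ∈ {0, 2}
  x = 6: [0↦4, 1↦4, 2↦1, 3↦2, 4↦0, 5↦2, 6↦1]  zeros at y ∈ {4}
Collecting zeros: affine points = {(1, 0), (1, 6), (3, 2), (4, 4), (4, 6), (5, 0), (5, 2), (6, 4)}.
Total count |C(F_7)_aff| = 8.


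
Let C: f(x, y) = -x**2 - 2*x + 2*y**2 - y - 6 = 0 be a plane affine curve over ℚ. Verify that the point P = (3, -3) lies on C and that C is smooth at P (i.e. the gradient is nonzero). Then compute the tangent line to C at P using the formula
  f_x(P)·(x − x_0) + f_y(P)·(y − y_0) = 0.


Tangent line at P: -8*x - 13*y - 15 = 0.

Step 1: f(3, -3) = 0, so P lies on C.
Step 2: partial derivatives
  f_x(x, y) = -2*x - 2, f_y(x, y) = 4*y - 1.
  f_x(P) = -8, f_y(P) = -13 (gradient nonzero, so P is smooth).
Step 3: tangent line at P: -8·(x − 3) + -13·(y − -3) = 0.
Expanding: -8*x - 13*y - 15 = 0.


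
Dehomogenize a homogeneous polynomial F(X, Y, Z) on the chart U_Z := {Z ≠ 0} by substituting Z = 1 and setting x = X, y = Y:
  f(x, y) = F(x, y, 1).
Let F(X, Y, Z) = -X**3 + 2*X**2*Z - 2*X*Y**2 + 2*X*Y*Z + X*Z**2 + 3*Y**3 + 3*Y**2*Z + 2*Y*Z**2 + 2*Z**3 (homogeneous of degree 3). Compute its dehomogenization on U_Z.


f(x, y) = -x**3 + 2*x**2 - 2*x*y**2 + 2*x*y + x + 3*y**3 + 3*y**2 + 2*y + 2

On U_Z we set Z = 1. Each monomial c·X^i·Y^j·Z^k in F becomes c·x^i·y^j·1^k = c·x^i·y^j.
Substituting Z = 1: F(X, Y, 1) = -x**3 + 2*x**2 - 2*x*y**2 + 2*x*y + x + 3*y**3 + 3*y**2 + 2*y + 2.
Note: deg(f) ≤ deg(F) = 3; strict inequality happens when F is divisible by Z (lost terms).


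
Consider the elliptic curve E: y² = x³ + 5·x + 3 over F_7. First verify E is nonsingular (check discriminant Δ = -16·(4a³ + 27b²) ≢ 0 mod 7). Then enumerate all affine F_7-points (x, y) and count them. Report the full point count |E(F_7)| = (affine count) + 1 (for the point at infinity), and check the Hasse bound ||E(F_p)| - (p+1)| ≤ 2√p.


Affine points = {(1, 3), (1, 4), (2, 0), (6, 2), (6, 5)}; affine count = 5; |E(F_7)| = 6.

Discriminant check: Δ ∝ 4a³ + 27b² = 4·5³ + 27·3² = 4·125 + 27·9 ≡ 1 (mod 7). Nonzero ⇒ E is nonsingular.
For each x ∈ F_7, compute rhs = x³ + 5·x + 3 mod 7, then count y ∈ F_7 with y² ≡ rhs.
  x = 0: rhs = 3, matching y values: none (0 points).
  x = 1: rhs = 2, matching y values: 3, 4 (2 points).
  x = 2: rhs = 0, matching y values: 0 (1 points).
  x = 3: rhs = 3, matching y values: none (0 points).
  x = 4: rhs = 3, matching y values: none (0 points).
  x = 5: rhs = 6, matching y values: none (0 points).
  x = 6: rhs = 4, matching y values: 2, 5 (2 points).
Total affine count: 5.
Full point count |E(F_7)| = 5 + 1 = 6.
Hasse bound: |6 − (7+1)| = |-2| = 2 ≤ 2√7 ≈ 5.2915 ✓.


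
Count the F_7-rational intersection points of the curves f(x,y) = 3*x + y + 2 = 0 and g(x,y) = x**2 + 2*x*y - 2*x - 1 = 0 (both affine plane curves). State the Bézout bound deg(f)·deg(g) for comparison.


Common zeros: {(4, 0), (6, 1)}; count = 2; Bézout bound = 2.

deg(f) = 1, deg(g) = 2, so Bézout bound = 2.
Scan x ∈ F_7. For each x, list the y ∈ F_7 with f(x, y) ≡ 0 and those with g(x, y) ≡ 0 (mod 7); the common zeros in that column are the intersection.
  x = 0: f ≡ 0 at y ∈ {5}; g ≡ 0 at y ∈ ∅; common: ∅.
  x = 1: f ≡ 0 at y ∈ {2}; g ≡ 0 at y ∈ {1}; common: ∅.
  x = 2: f ≡ 0 at y ∈ {6}; g ≡ 0 at y ∈ {2}; common: ∅.
  x = 3: f ≡ 0 at y ∈ {3}; g ≡ 0 at y ∈ {2}; common: ∅.
  x = 4: f ≡ 0 at y ∈ {0}; g ≡ 0 at y ∈ {0}; common: {0}.
  x = 5: f ≡ 0 at y ∈ {4}; g ≡ 0 at y ∈ {0}; common: ∅.
  x = 6: f ≡ 0 at y ∈ {1}; g ≡ 0 at y ∈ {1}; common: {1}.
Collecting: common zeros = {(4, 0), (6, 1)}, so the count is 2.
Comparison with the Bézout bound: 2 ≤ 2 = deg(f)·deg(g), as expected for curves with no common component (the bound is attained).


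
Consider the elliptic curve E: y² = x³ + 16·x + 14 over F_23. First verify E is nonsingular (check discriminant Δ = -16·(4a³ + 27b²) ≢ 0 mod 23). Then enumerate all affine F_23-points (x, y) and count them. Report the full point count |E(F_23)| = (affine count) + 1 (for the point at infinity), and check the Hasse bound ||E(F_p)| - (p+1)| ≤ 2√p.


Affine points = {(1, 10), (1, 13), (2, 10), (2, 13), (4, 2), (4, 21), (5, 9), (5, 14), (6, 2), (6, 21), (7, 3), (7, 20), (9, 6), (9, 17), (10, 1), (10, 22), (11, 7), (11, 16), (12, 5), (12, 18), (13, 2), (13, 21), (15, 8), (15, 15), (17, 1), (17, 22), (18, 4), (18, 19), (19, 1), (19, 22), (20, 10), (20, 13)}; affine count = 32; |E(F_23)| = 33.

Discriminant check: Δ ∝ 4a³ + 27b² = 4·16³ + 27·14² = 4·4096 + 27·196 ≡ 10 (mod 23). Nonzero ⇒ E is nonsingular.
For each x ∈ F_23, compute rhs = x³ + 16·x + 14 mod 23, then count y ∈ F_23 with y² ≡ rhs.
  x = 0: rhs = 14, matching y values: none (0 points).
  x = 1: rhs = 8, matching y values: 10, 13 (2 points).
  x = 2: rhs = 8, matching y values: 10, 13 (2 points).
  x = 3: rhs = 20, matching y values: none (0 points).
  x = 4: rhs = 4, matching y values: 2, 21 (2 points).
  x = 5: rhs = 12, matching y values: 9, 14 (2 points).
  x = 6: rhs = 4, matching y values: 2, 21 (2 points).
  x = 7: rhs = 9, matching y values: 3, 20 (2 points).
  x = 8: rhs = 10, matching y values: none (0 points).
  x = 9: rhs = 13, matching y values: 6, 17 (2 points).
  x = 10: rhs = 1, matching y values: 1, 22 (2 points).
  x = 11: rhs = 3, matching y values: 7, 16 (2 points).
  x = 12: rhs = 2, matching y values: 5, 18 (2 points).
  x = 13: rhs = 4, matching y values: 2, 21 (2 points).
  x = 14: rhs = 15, matching y values: none (0 points).
  x = 15: rhs = 18, matching y values: 8, 15 (2 points).
  x = 16: rhs = 19, matching y values: none (0 points).
  x = 17: rhs = 1, matching y values: 1, 22 (2 points).
  x = 18: rhs = 16, matching y values: 4, 19 (2 points).
  x = 19: rhs = 1, matching y values: 1, 22 (2 points).
  x = 20: rhs = 8, matching y values: 10, 13 (2 points).
  x = 21: rhs = 20, matching y values: none (0 points).
  x = 22: rhs = 20, matching y values: none (0 points).
Total affine count: 32.
Full point count |E(F_23)| = 32 + 1 = 33.
Hasse bound: |33 − (23+1)| = |9| = 9 ≤ 2√23 ≈ 9.5917 ✓.


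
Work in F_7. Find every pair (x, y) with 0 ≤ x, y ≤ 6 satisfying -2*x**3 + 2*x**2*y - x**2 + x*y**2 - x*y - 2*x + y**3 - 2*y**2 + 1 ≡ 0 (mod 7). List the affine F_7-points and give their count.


Affine F_7-points: {(0, 1), (1, 6)}; count = 2.

For each of the 49 pairs (x, y) ∈ F_7², evaluate f(x, y) mod 7. Record the zeros.
  x = 0: [0↦1, 1↦0, 2↦1, 3↦3, 4↦5, 5↦6, 6↦5]  zeros at y ∈ {1}
  x = 1: [0↦3, 1↦4, 2↦2, 3↦3, 4↦6, 5↦3, 6↦0]  zeros at y ∈ {6}
  x = 2: [0↦5, 1↦5, 2↦4, 3↦1, 4↦2, 5↦6, 6↦5]  zeros at y ∈ ∅
  x = 3: [0↦2, 1↦5, 2↦2, 3↦6, 4↦2, 5↦3, 6↦1]  zeros at y ∈ ∅
  x = 4: [0↦3, 1↦6, 2↦5, 3↦6, 4↦1, 5↦3, 6↦4]  zeros at y ∈ ∅
  x = 5: [0↦3, 1↦3, 2↦1, 3↦3, 4↦1, 5↦1, 6↦2]  zeros at y ∈ ∅
  x = 6: [0↦4, 1↦5, 2↦6, 3↦6, 4↦4, 5↦6, 6↦4]  zeros at y ∈ ∅
Collecting zeros: affine points = {(0, 1), (1, 6)}.
Total count |C(F_7)_aff| = 2.


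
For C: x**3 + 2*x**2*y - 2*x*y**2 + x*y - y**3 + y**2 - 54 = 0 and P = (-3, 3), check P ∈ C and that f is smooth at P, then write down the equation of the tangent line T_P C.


Tangent line at P: -24*x + 30*y - 162 = 0.

Step 1: f(-3, 3) = 0, so P lies on C.
Step 2: partial derivatives
  f_x(x, y) = 3*x**2 + 4*x*y - 2*y**2 + y, f_y(x, y) = 2*x**2 - 4*x*y + x - 3*y**2 + 2*y.
  f_x(P) = -24, f_y(P) = 30 (gradient nonzero, so P is smooth).
Step 3: tangent line at P: -24·(x − -3) + 30·(y − 3) = 0.
Expanding: -24*x + 30*y - 162 = 0.


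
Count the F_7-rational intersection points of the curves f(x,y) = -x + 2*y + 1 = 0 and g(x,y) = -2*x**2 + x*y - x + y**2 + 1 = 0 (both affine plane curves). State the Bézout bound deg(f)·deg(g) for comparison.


Common zeros: ∅; count = 0; Bézout bound = 2.

deg(f) = 1, deg(g) = 2, so Bézout bound = 2.
Scan x ∈ F_7. For each x, list the y ∈ F_7 with f(x, y) ≡ 0 and those with g(x, y) ≡ 0 (mod 7); the common zeros in that column are the intersection.
  x = 0: f ≡ 0 at y ∈ {3}; g ≡ 0 at y ∈ ∅; common: ∅.
  x = 1: f ≡ 0 at y ∈ {0}; g ≡ 0 at y ∈ {1, 5}; common: ∅.
  x = 2: f ≡ 0 at y ∈ {4}; g ≡ 0 at y ∈ ∅; common: ∅.
  x = 3: f ≡ 0 at y ∈ {1}; g ≡ 0 at y ∈ ∅; common: ∅.
  x = 4: f ≡ 0 at y ∈ {5}; g ≡ 0 at y ∈ {0, 3}; common: ∅.
  x = 5: f ≡ 0 at y ∈ {2}; g ≡ 0 at y ∈ ∅; common: ∅.
  x = 6: f ≡ 0 at y ∈ {6}; g ≡ 0 at y ∈ {0, 1}; common: ∅.
Collecting: common zeros = ∅, so the count is 0.
Comparison with the Bézout bound: 0 ≤ 2 = deg(f)·deg(g), as expected for curves with no common component (the affine F_7-count falls short of the bound because intersections may lie at infinity, over extension fields, or carry multiplicity).


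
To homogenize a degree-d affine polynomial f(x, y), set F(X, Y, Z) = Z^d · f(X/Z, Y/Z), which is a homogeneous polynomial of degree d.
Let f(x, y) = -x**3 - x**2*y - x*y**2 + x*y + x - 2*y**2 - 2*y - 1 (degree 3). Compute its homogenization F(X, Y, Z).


F(X, Y, Z) = -X**3 - X**2*Y - X*Y**2 + X*Y*Z + X*Z**2 - 2*Y**2*Z - 2*Y*Z**2 - Z**3

deg(f) = 3.
Substitute x = X/Z, y = Y/Z into f, then multiply by Z^3.
  monomial -1·x^3·y^0 ↦ -1·X^3·Y^0·Z^0.
  monomial -1·x^2·y^1 ↦ -1·X^2·Y^1·Z^0.
  monomial -1·x^1·y^2 ↦ -1·X^1·Y^2·Z^0.
  monomial 1·x^1·y^1 ↦ 1·X^1·Y^1·Z^1.
  monomial 1·x^1·y^0 ↦ 1·X^1·Y^0·Z^2.
  monomial -2·x^0·y^2 ↦ -2·X^0·Y^2·Z^1.
  monomial -2·x^0·y^1 ↦ -2·X^0·Y^1·Z^2.
  monomial -1·x^0·y^0 ↦ -1·X^0·Y^0·Z^3.
Collecting: F(X, Y, Z) = -X**3 - X**2*Y - X*Y**2 + X*Y*Z + X*Z**2 - 2*Y**2*Z - 2*Y*Z**2 - Z**3.


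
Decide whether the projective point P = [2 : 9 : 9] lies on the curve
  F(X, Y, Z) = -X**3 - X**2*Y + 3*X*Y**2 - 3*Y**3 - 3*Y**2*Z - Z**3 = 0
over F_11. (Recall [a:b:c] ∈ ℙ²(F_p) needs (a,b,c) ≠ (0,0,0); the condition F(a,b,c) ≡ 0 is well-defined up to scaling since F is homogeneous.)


F(2,9,9) ≡ 3 (mod 11); P is NOT on the curve.

Evaluate F(2, 9, 9) term-by-term (mod 11).
  -X**3 ↦ -1·8·1·1 = -8
  -X**2*Y ↦ -1·4·9·1 = -36
  3*X*Y**2 ↦ 3·2·81·1 = 486
  -3*Y**3 ↦ -3·1·729·1 = -2187
  -3*Y**2*Z ↦ -3·1·81·9 = -2187
  -Z**3 ↦ -1·1·1·729 = -729
Sum: F(2, 9, 9) = (-8) + (-36) + (486) + (-2187) + (-2187) + (-729) = -4661.
Reducing mod 11: -4661 ≡ 3 (mod 11).
Since F(a, b, c) ≡ 3 ≠ 0 (mod 11), P does NOT lie on the curve.


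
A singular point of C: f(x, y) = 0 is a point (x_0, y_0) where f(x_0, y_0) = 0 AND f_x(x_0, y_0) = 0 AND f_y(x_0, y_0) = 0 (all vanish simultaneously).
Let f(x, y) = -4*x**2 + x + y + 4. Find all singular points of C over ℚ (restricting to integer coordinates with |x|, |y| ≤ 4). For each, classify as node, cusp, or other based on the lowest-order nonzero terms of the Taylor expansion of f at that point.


No singular points in the scanned grid; C is smooth there.

Compute partial derivatives:
  f_x = 1 - 8*x.
  f_y = 1.
f_y = 1 is a nonzero constant, so f_y never vanishes: no point (x, y) can satisfy f = f_x = f_y = 0. In particular no (x, y) ∈ {−4, ..., 4}² is singular; the curve is smooth.


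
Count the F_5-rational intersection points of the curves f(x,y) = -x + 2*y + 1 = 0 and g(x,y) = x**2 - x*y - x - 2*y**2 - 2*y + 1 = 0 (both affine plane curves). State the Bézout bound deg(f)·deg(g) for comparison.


Common zeros: {(3, 1)}; count = 1; Bézout bound = 2.

deg(f) = 1, deg(g) = 2, so Bézout bound = 2.
Scan x ∈ F_5. For each x, list the y ∈ F_5 with f(x, y) ≡ 0 and those with g(x, y) ≡ 0 (mod 5); the common zeros in that column are the intersection.
  x = 0: f ≡ 0 at y ∈ {2}; g ≡ 0 at y ∈ ∅; common: ∅.
  x = 1: f ≡ 0 at y ∈ {0}; g ≡ 0 at y ∈ ∅; common: ∅.
  x = 2: f ≡ 0 at y ∈ {3}; g ≡ 0 at y ∈ {4}; common: ∅.
  x = 3: f ≡ 0 at y ∈ {1}; g ≡ 0 at y ∈ {1, 4}; common: {1}.
  x = 4: f ≡ 0 at y ∈ {4}; g ≡ 0 at y ∈ {1}; common: ∅.
Collecting: common zeros = {(3, 1)}, so the count is 1.
Comparison with the Bézout bound: 1 ≤ 2 = deg(f)·deg(g), as expected for curves with no common component (the affine F_5-count falls short of the bound because intersections may lie at infinity, over extension fields, or carry multiplicity).


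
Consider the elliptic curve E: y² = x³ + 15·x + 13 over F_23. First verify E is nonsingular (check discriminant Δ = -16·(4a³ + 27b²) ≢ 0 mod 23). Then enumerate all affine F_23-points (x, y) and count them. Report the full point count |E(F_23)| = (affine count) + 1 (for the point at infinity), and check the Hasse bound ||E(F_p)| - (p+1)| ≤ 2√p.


Affine points = {(0, 6), (0, 17), (1, 11), (1, 12), (3, 4), (3, 19), (5, 11), (5, 12), (7, 1), (7, 22), (8, 1), (8, 22), (9, 7), (9, 16), (10, 6), (10, 17), (12, 9), (12, 14), (13, 6), (13, 17), (14, 0), (15, 5), (15, 18), (16, 5), (16, 18), (17, 11), (17, 12), (19, 2), (19, 21)}; affine count = 29; |E(F_23)| = 30.

Discriminant check: Δ ∝ 4a³ + 27b² = 4·15³ + 27·13² = 4·3375 + 27·169 ≡ 8 (mod 23). Nonzero ⇒ E is nonsingular.
For each x ∈ F_23, compute rhs = x³ + 15·x + 13 mod 23, then count y ∈ F_23 with y² ≡ rhs.
  x = 0: rhs = 13, matching y values: 6, 17 (2 points).
  x = 1: rhs = 6, matching y values: 11, 12 (2 points).
  x = 2: rhs = 5, matching y values: none (0 points).
  x = 3: rhs = 16, matching y values: 4, 19 (2 points).
  x = 4: rhs = 22, matching y values: none (0 points).
  x = 5: rhs = 6, matching y values: 11, 12 (2 points).
  x = 6: rhs = 20, matching y values: none (0 points).
  x = 7: rhs = 1, matching y values: 1, 22 (2 points).
  x = 8: rhs = 1, matching y values: 1, 22 (2 points).
  x = 9: rhs = 3, matching y values: 7, 16 (2 points).
  x = 10: rhs = 13, matching y values: 6, 17 (2 points).
  x = 11: rhs = 14, matching y values: none (0 points).
  x = 12: rhs = 12, matching y values: 9, 14 (2 points).
  x = 13: rhs = 13, matching y values: 6, 17 (2 points).
  x = 14: rhs = 0, matching y values: 0 (1 points).
  x = 15: rhs = 2, matching y values: 5, 18 (2 points).
  x = 16: rhs = 2, matching y values: 5, 18 (2 points).
  x = 17: rhs = 6, matching y values: 11, 12 (2 points).
  x = 18: rhs = 20, matching y values: none (0 points).
  x = 19: rhs = 4, matching y values: 2, 21 (2 points).
  x = 20: rhs = 10, matching y values: none (0 points).
  x = 21: rhs = 21, matching y values: none (0 points).
  x = 22: rhs = 20, matching y values: none (0 points).
Total affine count: 29.
Full point count |E(F_23)| = 29 + 1 = 30.
Hasse bound: |30 − (23+1)| = |6| = 6 ≤ 2√23 ≈ 9.5917 ✓.


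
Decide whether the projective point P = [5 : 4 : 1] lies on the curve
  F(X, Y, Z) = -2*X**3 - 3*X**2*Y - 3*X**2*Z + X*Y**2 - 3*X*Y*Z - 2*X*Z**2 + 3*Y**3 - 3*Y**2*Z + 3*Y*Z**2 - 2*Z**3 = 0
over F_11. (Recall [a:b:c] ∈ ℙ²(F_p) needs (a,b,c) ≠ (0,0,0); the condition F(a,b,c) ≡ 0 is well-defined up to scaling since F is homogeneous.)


F(5,4,1) ≡ 1 (mod 11); P is NOT on the curve.

Evaluate F(5, 4, 1) term-by-term (mod 11).
  -2*X**3 ↦ -2·125·1·1 = -250
  -3*X**2*Y ↦ -3·25·4·1 = -300
  -3*X**2*Z ↦ -3·25·1·1 = -75
  X*Y**2 ↦ 1·5·16·1 = 80
  -3*X*Y*Z ↦ -3·5·4·1 = -60
  -2*X*Z**2 ↦ -2·5·1·1 = -10
  3*Y**3 ↦ 3·1·64·1 = 192
  -3*Y**2*Z ↦ -3·1·16·1 = -48
  3*Y*Z**2 ↦ 3·1·4·1 = 12
  -2*Z**3 ↦ -2·1·1·1 = -2
Sum: F(5, 4, 1) = (-250) + (-300) + (-75) + (80) + (-60) + (-10) + (192) + (-48) + (12) + (-2) = -461.
Reducing mod 11: -461 ≡ 1 (mod 11).
Since F(a, b, c) ≡ 1 ≠ 0 (mod 11), P does NOT lie on the curve.


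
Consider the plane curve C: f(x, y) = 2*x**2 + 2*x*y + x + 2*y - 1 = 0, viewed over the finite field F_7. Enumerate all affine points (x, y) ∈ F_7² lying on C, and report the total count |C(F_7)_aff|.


Affine F_7-points: {(0, 4), (1, 3), (2, 2), (3, 1), (4, 0), (5, 6), (6, 0), (6, 1), (6, 2), (6, 3), (6, 4), (6, 5), (6, 6)}; count = 13.

For each of the 49 pairs (x, y) ∈ F_7², evaluate f(x, y) mod 7. Record the zeros.
  x = 0: [0↦6, 1↦1, 2↦3, 3↦5, 4↦0, 5↦2, 6↦4]  zeros at y ∈ {4}
  x = 1: [0↦2, 1↦6, 2↦3, 3↦0, 4↦4, 5↦1, 6↦5]  zeros at y ∈ {3}
  x = 2: [0↦2, 1↦1, 2↦0, 3↦6, 4↦5, 5↦4, 6↦3]  zeros at y ∈ {2}
  x = 3: [0↦6, 1↦0, 2↦1, 3↦2, 4↦3, 5↦4, 6↦5]  zeros at y ∈ {1}
  x = 4: [0↦0, 1↦3, 2↦6, 3↦2, 4↦5, 5↦1, 6↦4]  zeros at y ∈ {0}
  x = 5: [0↦5, 1↦3, 2↦1, 3↦6, 4↦4, 5↦2, 6↦0]  zeros at y ∈ {6}
  x = 6: [0↦0, 1↦0, 2↦0, 3↦0, 4↦0, 5↦0, 6↦0]  zeros at y ∈ {0, 1, 2, 3, 4, 5, 6}
Collecting zeros: affine points = {(0, 4), (1, 3), (2, 2), (3, 1), (4, 0), (5, 6), (6, 0), (6, 1), (6, 2), (6, 3), (6, 4), (6, 5), (6, 6)}.
Total count |C(F_7)_aff| = 13.
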